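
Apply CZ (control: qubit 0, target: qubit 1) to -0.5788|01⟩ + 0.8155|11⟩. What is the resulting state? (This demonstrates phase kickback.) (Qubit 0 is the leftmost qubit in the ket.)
-0.5788|01⟩ - 0.8155|11⟩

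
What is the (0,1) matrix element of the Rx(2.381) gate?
-0.9286i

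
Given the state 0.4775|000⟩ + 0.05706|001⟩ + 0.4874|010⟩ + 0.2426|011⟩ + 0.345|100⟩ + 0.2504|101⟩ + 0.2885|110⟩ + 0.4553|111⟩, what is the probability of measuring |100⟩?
0.119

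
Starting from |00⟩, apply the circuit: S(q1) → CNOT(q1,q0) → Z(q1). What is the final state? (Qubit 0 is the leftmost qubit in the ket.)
|00⟩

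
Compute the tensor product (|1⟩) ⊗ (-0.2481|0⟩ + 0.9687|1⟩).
-0.2481|10⟩ + 0.9687|11⟩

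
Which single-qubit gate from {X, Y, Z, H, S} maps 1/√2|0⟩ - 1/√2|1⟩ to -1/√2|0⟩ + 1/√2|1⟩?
X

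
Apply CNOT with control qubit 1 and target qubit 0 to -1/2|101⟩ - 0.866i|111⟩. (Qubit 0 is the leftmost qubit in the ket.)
-0.866i|011⟩ - 1/2|101⟩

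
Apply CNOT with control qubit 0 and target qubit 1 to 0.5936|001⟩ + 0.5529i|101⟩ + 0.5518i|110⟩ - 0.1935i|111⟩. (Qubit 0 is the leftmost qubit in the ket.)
0.5936|001⟩ + 0.5518i|100⟩ - 0.1935i|101⟩ + 0.5529i|111⟩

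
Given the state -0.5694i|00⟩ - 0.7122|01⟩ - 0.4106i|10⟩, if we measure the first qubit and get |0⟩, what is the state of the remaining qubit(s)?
-0.6245i|0⟩ - 0.7811|1⟩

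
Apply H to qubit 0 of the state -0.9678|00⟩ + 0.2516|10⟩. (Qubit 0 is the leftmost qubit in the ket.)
-0.5064|00⟩ - 0.8622|10⟩

H on qubit 0 mixes each pair of kets that differ only in qubit 0: amplitudes (a, b) of (|…0…⟩, |…1…⟩) become ((a + b)/√2, (a − b)/√2). Kets absent from the input have amplitude 0.
(|00⟩, |10⟩): (a, b) = (-0.9678, 0.2516) → (-0.5064, -0.8622)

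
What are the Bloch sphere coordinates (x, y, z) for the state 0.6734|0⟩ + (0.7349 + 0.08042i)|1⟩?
(0.9898, 0.1083, -0.09308)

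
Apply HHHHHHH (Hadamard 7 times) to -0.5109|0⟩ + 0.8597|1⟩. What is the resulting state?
0.2466|0⟩ - 0.9692|1⟩

H² = I, so H^7 = H: a single Hadamard. With (a, b) = (-0.5109, 0.8597), H gives ((a + b)/√2, (a − b)/√2) = (0.2466, -0.9692).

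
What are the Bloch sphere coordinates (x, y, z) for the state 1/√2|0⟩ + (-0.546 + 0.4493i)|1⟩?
(-0.7722, 0.6354, 0.00001351)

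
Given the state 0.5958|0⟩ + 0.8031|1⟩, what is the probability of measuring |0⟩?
0.355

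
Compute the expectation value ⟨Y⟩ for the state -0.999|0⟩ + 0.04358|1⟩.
0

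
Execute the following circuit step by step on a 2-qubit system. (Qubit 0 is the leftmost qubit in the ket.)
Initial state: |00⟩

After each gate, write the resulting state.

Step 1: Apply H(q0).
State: 1/√2|00⟩ + 1/√2|10⟩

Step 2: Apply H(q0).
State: |00⟩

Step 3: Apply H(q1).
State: 1/√2|00⟩ + 1/√2|01⟩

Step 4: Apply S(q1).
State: 1/√2|00⟩ + (1/√2)i|01⟩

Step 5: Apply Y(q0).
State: (1/√2)i|10⟩ - 1/√2|11⟩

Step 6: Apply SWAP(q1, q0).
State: (1/√2)i|01⟩ - 1/√2|11⟩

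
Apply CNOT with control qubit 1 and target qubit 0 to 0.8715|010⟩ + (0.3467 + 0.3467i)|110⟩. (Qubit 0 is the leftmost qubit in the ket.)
(0.3467 + 0.3467i)|010⟩ + 0.8715|110⟩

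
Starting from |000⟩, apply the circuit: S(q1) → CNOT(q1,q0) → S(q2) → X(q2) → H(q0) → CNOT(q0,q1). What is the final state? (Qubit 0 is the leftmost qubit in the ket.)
1/√2|001⟩ + 1/√2|111⟩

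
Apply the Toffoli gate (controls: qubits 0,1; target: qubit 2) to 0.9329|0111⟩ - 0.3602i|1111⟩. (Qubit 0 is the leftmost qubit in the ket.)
0.9329|0111⟩ - 0.3602i|1101⟩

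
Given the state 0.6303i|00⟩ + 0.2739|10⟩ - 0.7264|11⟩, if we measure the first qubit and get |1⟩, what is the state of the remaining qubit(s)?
0.3528|0⟩ - 0.9357|1⟩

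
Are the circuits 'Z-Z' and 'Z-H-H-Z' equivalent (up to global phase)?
Yes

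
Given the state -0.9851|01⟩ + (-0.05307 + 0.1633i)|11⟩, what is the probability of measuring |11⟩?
0.02948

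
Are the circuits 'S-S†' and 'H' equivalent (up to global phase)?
No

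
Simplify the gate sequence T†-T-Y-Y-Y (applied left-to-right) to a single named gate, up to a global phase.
Y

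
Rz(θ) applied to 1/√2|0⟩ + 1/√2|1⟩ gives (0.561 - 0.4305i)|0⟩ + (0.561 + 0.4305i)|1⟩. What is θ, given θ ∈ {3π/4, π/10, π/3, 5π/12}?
5π/12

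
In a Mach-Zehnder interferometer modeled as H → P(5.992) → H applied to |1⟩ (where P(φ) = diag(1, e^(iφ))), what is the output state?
(0.02105 + 0.1435i)|0⟩ + (0.979 - 0.1435i)|1⟩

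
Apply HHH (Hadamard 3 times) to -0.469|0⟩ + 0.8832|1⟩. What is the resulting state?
0.2929|0⟩ - 0.9561|1⟩

H² = I, so H^3 = H: a single Hadamard. With (a, b) = (-0.469, 0.8832), H gives ((a + b)/√2, (a − b)/√2) = (0.2929, -0.9561).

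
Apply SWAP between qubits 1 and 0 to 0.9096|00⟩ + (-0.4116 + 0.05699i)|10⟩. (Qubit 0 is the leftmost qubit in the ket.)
0.9096|00⟩ + (-0.4116 + 0.05699i)|01⟩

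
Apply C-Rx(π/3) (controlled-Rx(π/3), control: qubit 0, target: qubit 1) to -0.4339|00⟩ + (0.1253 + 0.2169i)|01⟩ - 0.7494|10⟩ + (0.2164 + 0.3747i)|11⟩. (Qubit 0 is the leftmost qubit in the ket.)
-0.4339|00⟩ + (0.1253 + 0.2169i)|01⟩ + (-0.4616 - 0.1082i)|10⟩ + (0.1874 + 0.6992i)|11⟩

C-Rx(π/3) leaves the control-|0⟩ kets |00⟩, |01⟩ unchanged and applies Rx(π/3) to qubit 1 on the control-|1⟩ pair (|10⟩, |11⟩).
Rx(π/3) = [[cos(θ/2), −i·sin(θ/2)], [−i·sin(θ/2), cos(θ/2)]]; θ = π/3, cos(θ/2) ≈ 0.866025, sin(θ/2) ≈ 0.5.
With a = amp(|10⟩) = -0.7494 and b = amp(|11⟩) = (0.2164 + 0.3747i):
new amp(|10⟩) = (0.866025)·a + (-0.5i)·b = (-0.4616 - 0.1082i)
new amp(|11⟩) = (-0.5i)·a + (0.866025)·b = (0.1874 + 0.6992i)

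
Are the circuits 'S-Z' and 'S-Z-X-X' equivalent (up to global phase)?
Yes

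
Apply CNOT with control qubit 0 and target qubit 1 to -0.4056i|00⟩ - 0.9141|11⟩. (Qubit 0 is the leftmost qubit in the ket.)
-0.4056i|00⟩ - 0.9141|10⟩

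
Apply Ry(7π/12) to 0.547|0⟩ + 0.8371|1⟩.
-0.3311|0⟩ + 0.9436|1⟩

Ry(7π/12) = [[cos(θ/2), −sin(θ/2)], [sin(θ/2), cos(θ/2)]]; θ = 7π/12, cos(θ/2) ≈ 0.608761, sin(θ/2) ≈ 0.793353.
With a = amp(|0⟩) = 0.547 and b = amp(|1⟩) = 0.8371:
new amp(|0⟩) = (0.608761)·a + (-0.793353)·b = -0.3311
new amp(|1⟩) = (0.793353)·a + (0.608761)·b = 0.9436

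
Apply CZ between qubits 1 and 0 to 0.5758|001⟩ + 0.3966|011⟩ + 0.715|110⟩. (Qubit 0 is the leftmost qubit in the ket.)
0.5758|001⟩ + 0.3966|011⟩ - 0.715|110⟩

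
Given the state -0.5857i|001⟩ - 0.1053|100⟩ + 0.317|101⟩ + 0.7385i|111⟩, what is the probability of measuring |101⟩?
0.1005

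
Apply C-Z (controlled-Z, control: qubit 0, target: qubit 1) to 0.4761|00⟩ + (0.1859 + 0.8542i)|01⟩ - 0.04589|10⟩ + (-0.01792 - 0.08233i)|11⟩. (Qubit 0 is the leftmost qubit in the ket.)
0.4761|00⟩ + (0.1859 + 0.8542i)|01⟩ - 0.04589|10⟩ + (0.01792 + 0.08233i)|11⟩

C-Z leaves the control-|0⟩ kets |00⟩, |01⟩ unchanged and applies Z to qubit 1 on the control-|1⟩ pair (|10⟩, |11⟩).
Z = [[1, 0], [0, -1]].
With a = amp(|10⟩) = -0.04589 and b = amp(|11⟩) = (-0.01792 - 0.08233i):
new amp(|10⟩) = (1)·a = -0.04589
new amp(|11⟩) = (-1)·b = (0.01792 + 0.08233i)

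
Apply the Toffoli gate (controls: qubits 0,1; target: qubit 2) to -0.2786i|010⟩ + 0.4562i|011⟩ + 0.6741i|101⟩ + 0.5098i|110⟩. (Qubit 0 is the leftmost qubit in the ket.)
-0.2786i|010⟩ + 0.4562i|011⟩ + 0.6741i|101⟩ + 0.5098i|111⟩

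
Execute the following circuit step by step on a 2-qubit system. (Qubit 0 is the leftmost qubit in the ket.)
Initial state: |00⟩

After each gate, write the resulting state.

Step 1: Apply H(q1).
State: 1/√2|00⟩ + 1/√2|01⟩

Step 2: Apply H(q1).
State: |00⟩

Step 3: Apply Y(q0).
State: i|10⟩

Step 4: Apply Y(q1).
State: -|11⟩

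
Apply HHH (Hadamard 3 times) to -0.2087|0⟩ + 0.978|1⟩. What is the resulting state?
0.544|0⟩ - 0.8391|1⟩

H² = I, so H^3 = H: a single Hadamard. With (a, b) = (-0.2087, 0.978), H gives ((a + b)/√2, (a − b)/√2) = (0.544, -0.8391).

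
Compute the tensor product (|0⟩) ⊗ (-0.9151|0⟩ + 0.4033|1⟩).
-0.9151|00⟩ + 0.4033|01⟩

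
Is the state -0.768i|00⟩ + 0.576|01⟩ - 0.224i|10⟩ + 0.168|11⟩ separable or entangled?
Separable

Writing the state as a|00⟩ + b|01⟩ + c|10⟩ + d|11⟩, it is a product state iff ad − bc = 0.
Here (a, b, c, d) = (-0.768i, 0.576, -0.224i, 0.168): ad − bc = (-0.768i)(0.168) − (0.576)(-0.224i) = 0, so the state is separable.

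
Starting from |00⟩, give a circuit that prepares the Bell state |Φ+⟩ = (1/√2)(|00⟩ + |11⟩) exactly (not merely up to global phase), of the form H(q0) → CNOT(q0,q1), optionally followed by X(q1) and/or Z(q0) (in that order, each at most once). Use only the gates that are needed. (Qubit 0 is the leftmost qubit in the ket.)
H(q0) → CNOT(q0,q1)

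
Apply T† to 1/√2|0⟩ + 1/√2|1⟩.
1/√2|0⟩ + (1/2 - (1/2)i)|1⟩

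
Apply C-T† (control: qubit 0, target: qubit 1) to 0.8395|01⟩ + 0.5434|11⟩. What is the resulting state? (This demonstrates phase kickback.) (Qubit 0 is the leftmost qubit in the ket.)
0.8395|01⟩ + (0.3842 - 0.3842i)|11⟩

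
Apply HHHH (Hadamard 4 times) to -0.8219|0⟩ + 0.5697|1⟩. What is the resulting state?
-0.8219|0⟩ + 0.5697|1⟩

H² = I, so an even number of Hadamards cancels: H^4 = I and the state is unchanged.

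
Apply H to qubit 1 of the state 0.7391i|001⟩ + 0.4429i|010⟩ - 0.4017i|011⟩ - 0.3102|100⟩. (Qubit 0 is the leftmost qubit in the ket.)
0.3132i|000⟩ + 0.2386i|001⟩ - 0.3132i|010⟩ + 0.8067i|011⟩ - 0.2193|100⟩ - 0.2193|110⟩

H on qubit 1 mixes each pair of kets that differ only in qubit 1: amplitudes (a, b) of (|…0…⟩, |…1…⟩) become ((a + b)/√2, (a − b)/√2). Kets absent from the input have amplitude 0.
(|000⟩, |010⟩): (a, b) = (0, 0.4429i) → (0.3132i, -0.3132i)
(|001⟩, |011⟩): (a, b) = (0.7391i, -0.4017i) → (0.2386i, 0.8067i)
(|100⟩, |110⟩): (a, b) = (-0.3102, 0) → (-0.2193, -0.2193)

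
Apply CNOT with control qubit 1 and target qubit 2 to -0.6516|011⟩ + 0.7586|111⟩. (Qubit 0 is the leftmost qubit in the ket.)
-0.6516|010⟩ + 0.7586|110⟩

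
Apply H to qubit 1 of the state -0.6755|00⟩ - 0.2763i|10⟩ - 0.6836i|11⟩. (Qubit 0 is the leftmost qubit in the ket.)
-0.4777|00⟩ - 0.4777|01⟩ - 0.6788i|10⟩ + 0.288i|11⟩

H on qubit 1 mixes each pair of kets that differ only in qubit 1: amplitudes (a, b) of (|…0…⟩, |…1…⟩) become ((a + b)/√2, (a − b)/√2). Kets absent from the input have amplitude 0.
(|00⟩, |01⟩): (a, b) = (-0.6755, 0) → (-0.4777, -0.4777)
(|10⟩, |11⟩): (a, b) = (-0.2763i, -0.6836i) → (-0.6788i, 0.288i)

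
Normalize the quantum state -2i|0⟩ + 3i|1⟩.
-0.5547i|0⟩ + 0.8321i|1⟩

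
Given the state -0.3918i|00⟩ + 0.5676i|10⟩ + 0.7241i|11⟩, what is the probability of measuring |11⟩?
0.5243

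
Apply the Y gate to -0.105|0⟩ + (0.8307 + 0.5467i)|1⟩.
(0.5467 - 0.8307i)|0⟩ - 0.105i|1⟩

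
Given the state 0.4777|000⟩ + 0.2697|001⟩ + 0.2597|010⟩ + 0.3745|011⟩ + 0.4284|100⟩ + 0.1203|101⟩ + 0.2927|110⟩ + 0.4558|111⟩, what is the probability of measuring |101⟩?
0.01447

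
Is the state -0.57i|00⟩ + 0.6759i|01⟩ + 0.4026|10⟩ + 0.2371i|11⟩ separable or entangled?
Entangled

Writing the state as a|00⟩ + b|01⟩ + c|10⟩ + d|11⟩, it is a product state iff ad − bc = 0.
Here (a, b, c, d) = (-0.57i, 0.6759i, 0.4026, 0.2371i): ad − bc = (-0.57i)(0.2371i) − (0.6759i)(0.4026) = (0.1351 - 0.2721i) ≠ 0, so the state is entangled.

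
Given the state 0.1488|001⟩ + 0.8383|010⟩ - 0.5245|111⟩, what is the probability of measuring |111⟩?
0.2751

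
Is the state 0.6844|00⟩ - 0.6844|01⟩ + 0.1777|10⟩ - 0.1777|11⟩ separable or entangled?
Separable

Writing the state as a|00⟩ + b|01⟩ + c|10⟩ + d|11⟩, it is a product state iff ad − bc = 0.
Here (a, b, c, d) = (0.6844, -0.6844, 0.1777, -0.1777): ad − bc = (0.6844)(-0.1777) − (-0.6844)(0.1777) = 0, so the state is separable.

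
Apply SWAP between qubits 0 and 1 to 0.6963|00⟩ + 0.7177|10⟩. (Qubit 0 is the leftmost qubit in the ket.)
0.6963|00⟩ + 0.7177|01⟩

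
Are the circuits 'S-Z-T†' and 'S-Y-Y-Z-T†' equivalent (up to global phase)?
Yes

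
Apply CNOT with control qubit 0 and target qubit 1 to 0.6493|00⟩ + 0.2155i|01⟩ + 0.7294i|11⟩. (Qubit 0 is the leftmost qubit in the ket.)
0.6493|00⟩ + 0.2155i|01⟩ + 0.7294i|10⟩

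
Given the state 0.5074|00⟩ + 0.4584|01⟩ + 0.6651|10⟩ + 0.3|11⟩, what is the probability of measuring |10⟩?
0.4424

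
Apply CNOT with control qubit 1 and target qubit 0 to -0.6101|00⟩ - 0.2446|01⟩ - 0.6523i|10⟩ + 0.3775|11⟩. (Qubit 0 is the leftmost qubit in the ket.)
-0.6101|00⟩ + 0.3775|01⟩ - 0.6523i|10⟩ - 0.2446|11⟩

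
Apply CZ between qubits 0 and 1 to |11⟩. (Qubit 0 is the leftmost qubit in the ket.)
-|11⟩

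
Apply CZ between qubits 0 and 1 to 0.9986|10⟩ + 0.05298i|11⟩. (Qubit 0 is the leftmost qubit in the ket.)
0.9986|10⟩ - 0.05298i|11⟩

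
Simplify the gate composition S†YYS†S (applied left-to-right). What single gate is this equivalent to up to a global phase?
S†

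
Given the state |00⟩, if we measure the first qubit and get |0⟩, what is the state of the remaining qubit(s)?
|0⟩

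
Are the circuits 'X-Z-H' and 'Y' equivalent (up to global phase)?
No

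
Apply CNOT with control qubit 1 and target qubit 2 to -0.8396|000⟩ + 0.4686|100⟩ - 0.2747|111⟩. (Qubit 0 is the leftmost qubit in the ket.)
-0.8396|000⟩ + 0.4686|100⟩ - 0.2747|110⟩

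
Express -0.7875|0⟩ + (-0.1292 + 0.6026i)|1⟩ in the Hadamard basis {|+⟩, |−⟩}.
(-0.6482 + 0.4261i)|+⟩ + (-0.4655 - 0.4261i)|−⟩

With |ψ⟩ = α|0⟩ + β|1⟩, the Hadamard-basis coefficients are ⟨+|ψ⟩ = (α + β)/√2 and ⟨−|ψ⟩ = (α − β)/√2.
Here α = -0.7875, β = (-0.1292 + 0.6026i): (α + β)/√2 = (-0.6482 + 0.4261i), (α − β)/√2 = (-0.4655 - 0.4261i).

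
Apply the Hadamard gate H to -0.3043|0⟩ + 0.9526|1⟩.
0.4584|0⟩ - 0.8888|1⟩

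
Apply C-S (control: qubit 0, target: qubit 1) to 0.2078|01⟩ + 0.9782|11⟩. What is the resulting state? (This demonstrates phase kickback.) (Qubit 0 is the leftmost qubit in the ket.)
0.2078|01⟩ + 0.9782i|11⟩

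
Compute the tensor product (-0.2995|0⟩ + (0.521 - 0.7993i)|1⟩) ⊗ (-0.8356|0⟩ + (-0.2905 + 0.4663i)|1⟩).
0.2503|00⟩ + (0.087 - 0.1397i)|01⟩ + (-0.4353 + 0.6679i)|10⟩ + (0.2214 + 0.4751i)|11⟩

amp(|b₁b₂…⟩) = product of the factor amplitudes for bits b₁, b₂, …; only kets whose every factor amplitude is nonzero survive.
|00⟩: (-0.2995)(-0.8356) = 0.2503
|01⟩: (-0.2995)(-0.2905 + 0.4663i) = (0.087 - 0.1397i)
|10⟩: (0.521 - 0.7993i)(-0.8356) = (-0.4353 + 0.6679i)
|11⟩: (0.521 - 0.7993i)(-0.2905 + 0.4663i) = (0.2214 + 0.4751i)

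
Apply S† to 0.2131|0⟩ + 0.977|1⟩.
0.2131|0⟩ - 0.977i|1⟩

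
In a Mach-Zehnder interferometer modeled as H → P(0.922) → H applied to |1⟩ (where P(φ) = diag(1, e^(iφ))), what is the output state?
(0.1979 - 0.3984i)|0⟩ + (0.8021 + 0.3984i)|1⟩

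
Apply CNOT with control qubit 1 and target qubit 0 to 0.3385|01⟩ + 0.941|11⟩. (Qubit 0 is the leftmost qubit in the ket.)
0.941|01⟩ + 0.3385|11⟩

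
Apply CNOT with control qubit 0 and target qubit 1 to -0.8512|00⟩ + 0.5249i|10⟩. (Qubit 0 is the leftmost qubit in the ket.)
-0.8512|00⟩ + 0.5249i|11⟩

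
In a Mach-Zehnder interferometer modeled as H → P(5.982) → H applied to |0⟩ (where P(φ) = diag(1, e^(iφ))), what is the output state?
(0.9775 - 0.1483i)|0⟩ + (0.02251 + 0.1483i)|1⟩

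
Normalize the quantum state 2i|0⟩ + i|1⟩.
0.8944i|0⟩ + (1/√5)i|1⟩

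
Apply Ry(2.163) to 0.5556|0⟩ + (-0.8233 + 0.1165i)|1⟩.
(0.9878 - 0.1028i)|0⟩ + (0.1035 + 0.05476i)|1⟩

Ry(2.163) = [[cos(θ/2), −sin(θ/2)], [sin(θ/2), cos(θ/2)]]; θ = 2.163, cos(θ/2) ≈ 0.470005, sin(θ/2) ≈ 0.882664.
With a = amp(|0⟩) = 0.5556 and b = amp(|1⟩) = (-0.8233 + 0.1165i):
new amp(|0⟩) = (0.470005)·a + (-0.882664)·b = (0.9878 - 0.1028i)
new amp(|1⟩) = (0.882664)·a + (0.470005)·b = (0.1035 + 0.05476i)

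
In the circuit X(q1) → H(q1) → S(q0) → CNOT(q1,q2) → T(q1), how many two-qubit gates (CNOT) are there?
1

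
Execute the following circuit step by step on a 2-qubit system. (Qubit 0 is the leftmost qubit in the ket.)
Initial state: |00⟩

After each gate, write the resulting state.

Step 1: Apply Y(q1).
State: i|01⟩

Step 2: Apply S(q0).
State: i|01⟩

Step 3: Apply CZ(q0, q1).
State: i|01⟩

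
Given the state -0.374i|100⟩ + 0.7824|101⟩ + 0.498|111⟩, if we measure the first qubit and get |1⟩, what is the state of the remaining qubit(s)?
-0.374i|00⟩ + 0.7824|01⟩ + 0.498|11⟩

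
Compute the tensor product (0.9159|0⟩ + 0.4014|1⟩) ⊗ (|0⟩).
0.9159|00⟩ + 0.4014|10⟩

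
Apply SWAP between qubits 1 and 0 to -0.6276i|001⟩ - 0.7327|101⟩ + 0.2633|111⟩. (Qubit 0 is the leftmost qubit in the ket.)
-0.6276i|001⟩ - 0.7327|011⟩ + 0.2633|111⟩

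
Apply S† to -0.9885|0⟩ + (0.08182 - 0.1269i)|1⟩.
-0.9885|0⟩ + (-0.1269 - 0.08182i)|1⟩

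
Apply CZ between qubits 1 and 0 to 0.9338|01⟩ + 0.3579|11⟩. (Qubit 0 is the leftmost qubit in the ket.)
0.9338|01⟩ - 0.3579|11⟩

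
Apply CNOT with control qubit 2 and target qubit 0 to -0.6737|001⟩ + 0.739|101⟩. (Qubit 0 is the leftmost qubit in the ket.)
0.739|001⟩ - 0.6737|101⟩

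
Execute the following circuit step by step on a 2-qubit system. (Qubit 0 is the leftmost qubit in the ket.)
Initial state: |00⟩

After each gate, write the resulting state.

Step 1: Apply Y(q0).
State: i|10⟩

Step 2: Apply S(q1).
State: i|10⟩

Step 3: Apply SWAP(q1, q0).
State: i|01⟩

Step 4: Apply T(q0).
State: i|01⟩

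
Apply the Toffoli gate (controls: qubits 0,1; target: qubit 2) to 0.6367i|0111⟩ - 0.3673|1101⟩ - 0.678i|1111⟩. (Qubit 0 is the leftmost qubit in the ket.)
0.6367i|0111⟩ - 0.678i|1101⟩ - 0.3673|1111⟩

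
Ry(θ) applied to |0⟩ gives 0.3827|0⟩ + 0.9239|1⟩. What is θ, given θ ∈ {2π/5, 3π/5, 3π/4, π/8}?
3π/4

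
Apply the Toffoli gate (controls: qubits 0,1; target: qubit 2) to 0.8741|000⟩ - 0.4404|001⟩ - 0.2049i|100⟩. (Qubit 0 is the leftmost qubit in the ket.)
0.8741|000⟩ - 0.4404|001⟩ - 0.2049i|100⟩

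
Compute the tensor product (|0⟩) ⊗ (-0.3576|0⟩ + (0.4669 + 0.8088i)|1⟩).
-0.3576|00⟩ + (0.4669 + 0.8088i)|01⟩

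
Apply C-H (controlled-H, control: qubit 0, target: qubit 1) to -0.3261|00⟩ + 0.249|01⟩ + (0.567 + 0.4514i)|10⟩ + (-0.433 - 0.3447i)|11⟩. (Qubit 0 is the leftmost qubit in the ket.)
-0.3261|00⟩ + 0.249|01⟩ + (0.09475 + 0.07545i)|10⟩ + (1/√2 + 0.5629i)|11⟩

C-H leaves the control-|0⟩ kets |00⟩, |01⟩ unchanged and applies H to qubit 1 on the control-|1⟩ pair (|10⟩, |11⟩).
H = [[1/√2, 1/√2], [1/√2, -1/√2]].
With a = amp(|10⟩) = (0.567 + 0.4514i) and b = amp(|11⟩) = (-0.433 - 0.3447i):
new amp(|10⟩) = (1/√2)·a + (1/√2)·b = (0.09475 + 0.07545i)
new amp(|11⟩) = (1/√2)·a + (-1/√2)·b = (1/√2 + 0.5629i)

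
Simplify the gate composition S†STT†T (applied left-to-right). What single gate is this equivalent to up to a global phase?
T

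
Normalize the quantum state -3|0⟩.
-|0⟩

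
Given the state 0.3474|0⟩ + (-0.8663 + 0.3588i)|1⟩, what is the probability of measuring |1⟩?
0.8792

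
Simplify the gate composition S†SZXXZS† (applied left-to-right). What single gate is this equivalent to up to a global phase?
S†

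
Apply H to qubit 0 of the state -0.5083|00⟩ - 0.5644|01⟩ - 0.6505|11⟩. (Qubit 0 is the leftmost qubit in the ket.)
-0.3594|00⟩ - 0.8591|01⟩ - 0.3594|10⟩ + 0.06088|11⟩

H on qubit 0 mixes each pair of kets that differ only in qubit 0: amplitudes (a, b) of (|…0…⟩, |…1…⟩) become ((a + b)/√2, (a − b)/√2). Kets absent from the input have amplitude 0.
(|00⟩, |10⟩): (a, b) = (-0.5083, 0) → (-0.3594, -0.3594)
(|01⟩, |11⟩): (a, b) = (-0.5644, -0.6505) → (-0.8591, 0.06088)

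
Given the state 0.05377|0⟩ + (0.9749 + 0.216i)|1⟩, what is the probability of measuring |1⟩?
0.9971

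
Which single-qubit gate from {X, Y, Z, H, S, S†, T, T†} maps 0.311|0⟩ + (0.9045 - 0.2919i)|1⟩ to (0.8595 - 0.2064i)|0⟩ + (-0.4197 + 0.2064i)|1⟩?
H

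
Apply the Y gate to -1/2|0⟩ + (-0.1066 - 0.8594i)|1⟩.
(-0.8594 + 0.1066i)|0⟩ - (1/2)i|1⟩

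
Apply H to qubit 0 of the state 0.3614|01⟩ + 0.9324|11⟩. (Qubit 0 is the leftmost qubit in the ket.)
0.9149|01⟩ - 0.4038|11⟩

H on qubit 0 mixes each pair of kets that differ only in qubit 0: amplitudes (a, b) of (|…0…⟩, |…1…⟩) become ((a + b)/√2, (a − b)/√2). Kets absent from the input have amplitude 0.
(|01⟩, |11⟩): (a, b) = (0.3614, 0.9324) → (0.9149, -0.4038)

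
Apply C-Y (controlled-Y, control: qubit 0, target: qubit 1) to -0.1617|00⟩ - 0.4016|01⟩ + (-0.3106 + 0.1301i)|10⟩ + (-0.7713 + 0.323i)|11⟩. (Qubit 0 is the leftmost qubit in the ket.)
-0.1617|00⟩ - 0.4016|01⟩ + (0.323 + 0.7713i)|10⟩ + (-0.1301 - 0.3106i)|11⟩

C-Y leaves the control-|0⟩ kets |00⟩, |01⟩ unchanged and applies Y to qubit 1 on the control-|1⟩ pair (|10⟩, |11⟩).
Y = [[0, -i], [i, 0]].
With a = amp(|10⟩) = (-0.3106 + 0.1301i) and b = amp(|11⟩) = (-0.7713 + 0.323i):
new amp(|10⟩) = (-i)·b = (0.323 + 0.7713i)
new amp(|11⟩) = (i)·a = (-0.1301 - 0.3106i)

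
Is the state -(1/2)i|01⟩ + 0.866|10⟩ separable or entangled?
Entangled

Writing the state as a|00⟩ + b|01⟩ + c|10⟩ + d|11⟩, it is a product state iff ad − bc = 0.
Here (a, b, c, d) = (0, -(1/2)i, 0.866, 0): ad − bc = (0)(0) − (-(1/2)i)(0.866) = 0.433i ≠ 0, so the state is entangled.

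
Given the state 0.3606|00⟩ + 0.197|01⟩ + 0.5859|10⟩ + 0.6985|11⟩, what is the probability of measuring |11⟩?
0.4879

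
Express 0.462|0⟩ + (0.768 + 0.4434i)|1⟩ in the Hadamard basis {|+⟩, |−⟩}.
(0.8697 + 0.3135i)|+⟩ + (-0.2164 - 0.3135i)|−⟩

With |ψ⟩ = α|0⟩ + β|1⟩, the Hadamard-basis coefficients are ⟨+|ψ⟩ = (α + β)/√2 and ⟨−|ψ⟩ = (α − β)/√2.
Here α = 0.462, β = (0.768 + 0.4434i): (α + β)/√2 = (0.8697 + 0.3135i), (α − β)/√2 = (-0.2164 - 0.3135i).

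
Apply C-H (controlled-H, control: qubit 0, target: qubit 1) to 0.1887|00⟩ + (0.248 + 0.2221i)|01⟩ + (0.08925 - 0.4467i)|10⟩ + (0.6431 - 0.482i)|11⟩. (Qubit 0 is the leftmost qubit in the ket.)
0.1887|00⟩ + (0.248 + 0.2221i)|01⟩ + (0.5178 - 0.6567i)|10⟩ + (-0.3916 + 0.02496i)|11⟩

C-H leaves the control-|0⟩ kets |00⟩, |01⟩ unchanged and applies H to qubit 1 on the control-|1⟩ pair (|10⟩, |11⟩).
H = [[1/√2, 1/√2], [1/√2, -1/√2]].
With a = amp(|10⟩) = (0.08925 - 0.4467i) and b = amp(|11⟩) = (0.6431 - 0.482i):
new amp(|10⟩) = (1/√2)·a + (1/√2)·b = (0.5178 - 0.6567i)
new amp(|11⟩) = (1/√2)·a + (-1/√2)·b = (-0.3916 + 0.02496i)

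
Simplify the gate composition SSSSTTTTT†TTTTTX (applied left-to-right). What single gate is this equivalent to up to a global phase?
X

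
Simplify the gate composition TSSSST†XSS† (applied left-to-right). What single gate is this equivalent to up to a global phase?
X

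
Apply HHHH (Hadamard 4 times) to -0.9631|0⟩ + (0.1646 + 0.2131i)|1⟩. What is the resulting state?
-0.9631|0⟩ + (0.1646 + 0.2131i)|1⟩

H² = I, so an even number of Hadamards cancels: H^4 = I and the state is unchanged.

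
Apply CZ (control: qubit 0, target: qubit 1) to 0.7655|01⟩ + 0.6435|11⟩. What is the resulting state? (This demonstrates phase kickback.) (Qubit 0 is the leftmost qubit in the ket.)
0.7655|01⟩ - 0.6435|11⟩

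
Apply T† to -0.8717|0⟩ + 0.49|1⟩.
-0.8717|0⟩ + (0.3465 - 0.3465i)|1⟩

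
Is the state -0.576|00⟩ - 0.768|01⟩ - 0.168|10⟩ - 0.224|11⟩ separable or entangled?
Separable

Writing the state as a|00⟩ + b|01⟩ + c|10⟩ + d|11⟩, it is a product state iff ad − bc = 0.
Here (a, b, c, d) = (-0.576, -0.768, -0.168, -0.224): ad − bc = (-0.576)(-0.224) − (-0.768)(-0.168) = 0, so the state is separable.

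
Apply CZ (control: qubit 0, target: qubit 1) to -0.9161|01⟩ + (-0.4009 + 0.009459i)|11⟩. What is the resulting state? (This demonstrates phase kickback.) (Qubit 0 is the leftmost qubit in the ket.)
-0.9161|01⟩ + (0.4009 - 0.009459i)|11⟩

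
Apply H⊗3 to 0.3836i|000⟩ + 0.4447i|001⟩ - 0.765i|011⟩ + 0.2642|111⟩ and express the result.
(0.09341 + 0.02238i)|000⟩ + (-0.09341 + 0.2489i)|001⟩ + (-0.09341 + 0.5633i)|010⟩ + (0.09341 - 0.2921i)|011⟩ + (-0.09341 + 0.02238i)|100⟩ + (0.09341 + 0.2489i)|101⟩ + (0.09341 + 0.5633i)|110⟩ + (-0.09341 - 0.2921i)|111⟩

H⊗3 gives amp(|y⟩) = (1/2√2) Σ_x (−1)^(x·y) amp(|x⟩), where x·y is the number of positions in which both x and y have a 1.
|000⟩: (0.3836i + 0.4447i - 0.765i + 0.2642)/(2√2) = (0.09341 + 0.02238i)
|001⟩: (0.3836i - 0.4447i + 0.765i - 0.2642)/(2√2) = (-0.09341 + 0.2489i)
|010⟩: (0.3836i + 0.4447i + 0.765i - 0.2642)/(2√2) = (-0.09341 + 0.5633i)
|011⟩: (0.3836i - 0.4447i - 0.765i + 0.2642)/(2√2) = (0.09341 - 0.2921i)
|100⟩: (0.3836i + 0.4447i - 0.765i - 0.2642)/(2√2) = (-0.09341 + 0.02238i)
|101⟩: (0.3836i - 0.4447i + 0.765i + 0.2642)/(2√2) = (0.09341 + 0.2489i)
|110⟩: (0.3836i + 0.4447i + 0.765i + 0.2642)/(2√2) = (0.09341 + 0.5633i)
|111⟩: (0.3836i - 0.4447i - 0.765i - 0.2642)/(2√2) = (-0.09341 - 0.2921i)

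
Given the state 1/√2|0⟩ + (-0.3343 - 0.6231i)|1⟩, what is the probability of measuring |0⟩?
1/2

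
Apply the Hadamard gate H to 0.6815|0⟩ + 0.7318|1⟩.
0.9994|0⟩ - 0.03557|1⟩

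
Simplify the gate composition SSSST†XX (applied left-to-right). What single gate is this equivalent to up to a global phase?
T†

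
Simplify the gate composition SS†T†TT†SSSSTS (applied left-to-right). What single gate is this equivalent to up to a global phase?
S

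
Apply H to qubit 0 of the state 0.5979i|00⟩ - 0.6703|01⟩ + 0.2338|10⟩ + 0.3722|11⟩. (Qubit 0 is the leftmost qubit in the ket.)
(0.1653 + 0.4228i)|00⟩ - 0.2108|01⟩ + (-0.1653 + 0.4228i)|10⟩ - 0.7372|11⟩

H on qubit 0 mixes each pair of kets that differ only in qubit 0: amplitudes (a, b) of (|…0…⟩, |…1…⟩) become ((a + b)/√2, (a − b)/√2). Kets absent from the input have amplitude 0.
(|00⟩, |10⟩): (a, b) = (0.5979i, 0.2338) → ((0.1653 + 0.4228i), (-0.1653 + 0.4228i))
(|01⟩, |11⟩): (a, b) = (-0.6703, 0.3722) → (-0.2108, -0.7372)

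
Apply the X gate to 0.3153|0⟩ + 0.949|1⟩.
0.949|0⟩ + 0.3153|1⟩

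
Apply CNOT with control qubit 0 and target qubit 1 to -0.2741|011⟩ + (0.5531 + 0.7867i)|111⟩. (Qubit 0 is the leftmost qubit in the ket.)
-0.2741|011⟩ + (0.5531 + 0.7867i)|101⟩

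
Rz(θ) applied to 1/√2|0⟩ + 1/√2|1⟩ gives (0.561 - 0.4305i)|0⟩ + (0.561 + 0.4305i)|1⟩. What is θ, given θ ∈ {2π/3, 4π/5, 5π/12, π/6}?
5π/12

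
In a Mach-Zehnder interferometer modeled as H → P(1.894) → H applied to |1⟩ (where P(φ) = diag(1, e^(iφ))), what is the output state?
(0.6588 - 0.4741i)|0⟩ + (0.3412 + 0.4741i)|1⟩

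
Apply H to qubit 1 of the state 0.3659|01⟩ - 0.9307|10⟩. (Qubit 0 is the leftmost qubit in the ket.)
0.2587|00⟩ - 0.2587|01⟩ - 0.6581|10⟩ - 0.6581|11⟩

H on qubit 1 mixes each pair of kets that differ only in qubit 1: amplitudes (a, b) of (|…0…⟩, |…1…⟩) become ((a + b)/√2, (a − b)/√2). Kets absent from the input have amplitude 0.
(|00⟩, |01⟩): (a, b) = (0, 0.3659) → (0.2587, -0.2587)
(|10⟩, |11⟩): (a, b) = (-0.9307, 0) → (-0.6581, -0.6581)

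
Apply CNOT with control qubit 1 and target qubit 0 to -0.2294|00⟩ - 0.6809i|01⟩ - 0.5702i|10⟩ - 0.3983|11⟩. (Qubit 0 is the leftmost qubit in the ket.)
-0.2294|00⟩ - 0.3983|01⟩ - 0.5702i|10⟩ - 0.6809i|11⟩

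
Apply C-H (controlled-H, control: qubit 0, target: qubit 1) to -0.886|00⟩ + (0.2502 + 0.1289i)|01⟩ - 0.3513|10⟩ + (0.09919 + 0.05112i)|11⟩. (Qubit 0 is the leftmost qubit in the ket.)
-0.886|00⟩ + (0.2502 + 0.1289i)|01⟩ + (-0.1783 + 0.03615i)|10⟩ + (-0.3185 - 0.03615i)|11⟩

C-H leaves the control-|0⟩ kets |00⟩, |01⟩ unchanged and applies H to qubit 1 on the control-|1⟩ pair (|10⟩, |11⟩).
H = [[1/√2, 1/√2], [1/√2, -1/√2]].
With a = amp(|10⟩) = -0.3513 and b = amp(|11⟩) = (0.09919 + 0.05112i):
new amp(|10⟩) = (1/√2)·a + (1/√2)·b = (-0.1783 + 0.03615i)
new amp(|11⟩) = (1/√2)·a + (-1/√2)·b = (-0.3185 - 0.03615i)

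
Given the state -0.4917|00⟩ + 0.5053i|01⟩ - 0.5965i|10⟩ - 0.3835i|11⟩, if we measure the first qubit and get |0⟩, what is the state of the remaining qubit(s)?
-0.6974|0⟩ + 0.7167i|1⟩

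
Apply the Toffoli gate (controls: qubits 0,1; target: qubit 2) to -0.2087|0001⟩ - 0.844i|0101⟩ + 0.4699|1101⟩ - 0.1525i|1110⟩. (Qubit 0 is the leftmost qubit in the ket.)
-0.2087|0001⟩ - 0.844i|0101⟩ - 0.1525i|1100⟩ + 0.4699|1111⟩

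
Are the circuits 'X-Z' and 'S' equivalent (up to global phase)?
No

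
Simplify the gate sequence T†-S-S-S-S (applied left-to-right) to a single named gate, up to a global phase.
T†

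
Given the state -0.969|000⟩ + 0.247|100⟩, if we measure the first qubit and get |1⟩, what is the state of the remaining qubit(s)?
|00⟩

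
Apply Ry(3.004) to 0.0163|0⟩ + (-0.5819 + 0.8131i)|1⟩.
(0.5816 - 0.8112i)|0⟩ + (-0.02374 + 0.05589i)|1⟩

Ry(3.004) = [[cos(θ/2), −sin(θ/2)], [sin(θ/2), cos(θ/2)]]; θ = 3.004, cos(θ/2) ≈ 0.0687421, sin(θ/2) ≈ 0.997634.
With a = amp(|0⟩) = 0.0163 and b = amp(|1⟩) = (-0.5819 + 0.8131i):
new amp(|0⟩) = (0.0687421)·a + (-0.997634)·b = (0.5816 - 0.8112i)
new amp(|1⟩) = (0.997634)·a + (0.0687421)·b = (-0.02374 + 0.05589i)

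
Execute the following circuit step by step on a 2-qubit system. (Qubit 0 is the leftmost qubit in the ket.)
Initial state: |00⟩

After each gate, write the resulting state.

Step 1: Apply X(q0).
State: |10⟩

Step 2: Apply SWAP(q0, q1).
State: |01⟩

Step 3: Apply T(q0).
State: |01⟩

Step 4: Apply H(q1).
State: 1/√2|00⟩ - 1/√2|01⟩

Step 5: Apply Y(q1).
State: (1/√2)i|00⟩ + (1/√2)i|01⟩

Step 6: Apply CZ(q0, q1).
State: (1/√2)i|00⟩ + (1/√2)i|01⟩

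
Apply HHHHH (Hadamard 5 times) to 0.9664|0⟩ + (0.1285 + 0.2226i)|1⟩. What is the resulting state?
(0.7742 + 0.1574i)|0⟩ + (0.5925 - 0.1574i)|1⟩

H² = I, so H^5 = H: a single Hadamard. With (a, b) = (0.9664, (0.1285 + 0.2226i)), H gives ((a + b)/√2, (a − b)/√2) = ((0.7742 + 0.1574i), (0.5925 - 0.1574i)).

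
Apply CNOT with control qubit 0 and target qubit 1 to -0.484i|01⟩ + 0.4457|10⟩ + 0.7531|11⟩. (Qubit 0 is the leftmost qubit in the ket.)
-0.484i|01⟩ + 0.7531|10⟩ + 0.4457|11⟩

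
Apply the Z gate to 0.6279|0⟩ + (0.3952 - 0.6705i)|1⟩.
0.6279|0⟩ + (-0.3952 + 0.6705i)|1⟩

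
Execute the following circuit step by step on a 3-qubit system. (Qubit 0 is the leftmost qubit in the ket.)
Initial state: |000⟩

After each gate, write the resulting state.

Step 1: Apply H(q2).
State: 1/√2|000⟩ + 1/√2|001⟩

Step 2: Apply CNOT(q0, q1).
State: 1/√2|000⟩ + 1/√2|001⟩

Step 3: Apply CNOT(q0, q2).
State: 1/√2|000⟩ + 1/√2|001⟩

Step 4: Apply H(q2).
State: |000⟩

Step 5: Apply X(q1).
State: |010⟩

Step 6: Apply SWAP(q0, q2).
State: |010⟩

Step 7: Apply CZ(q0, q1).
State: |010⟩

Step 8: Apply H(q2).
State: 1/√2|010⟩ + 1/√2|011⟩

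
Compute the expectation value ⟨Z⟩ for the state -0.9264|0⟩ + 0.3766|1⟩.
0.7164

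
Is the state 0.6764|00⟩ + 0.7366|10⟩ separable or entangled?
Separable

Writing the state as a|00⟩ + b|01⟩ + c|10⟩ + d|11⟩, it is a product state iff ad − bc = 0.
Here (a, b, c, d) = (0.6764, 0, 0.7366, 0): ad − bc = (0.6764)(0) − (0)(0.7366) = 0, so the state is separable.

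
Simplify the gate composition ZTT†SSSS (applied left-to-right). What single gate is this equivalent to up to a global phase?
Z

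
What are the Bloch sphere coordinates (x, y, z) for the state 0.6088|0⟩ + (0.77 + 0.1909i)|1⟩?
(0.9376, 0.2324, -0.2587)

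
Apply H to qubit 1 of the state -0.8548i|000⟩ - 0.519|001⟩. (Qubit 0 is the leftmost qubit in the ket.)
-0.6044i|000⟩ - 0.367|001⟩ - 0.6044i|010⟩ - 0.367|011⟩

H on qubit 1 mixes each pair of kets that differ only in qubit 1: amplitudes (a, b) of (|…0…⟩, |…1…⟩) become ((a + b)/√2, (a − b)/√2). Kets absent from the input have amplitude 0.
(|000⟩, |010⟩): (a, b) = (-0.8548i, 0) → (-0.6044i, -0.6044i)
(|001⟩, |011⟩): (a, b) = (-0.519, 0) → (-0.367, -0.367)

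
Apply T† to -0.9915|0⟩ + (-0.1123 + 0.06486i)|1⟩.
-0.9915|0⟩ + (-0.03355 + 0.1253i)|1⟩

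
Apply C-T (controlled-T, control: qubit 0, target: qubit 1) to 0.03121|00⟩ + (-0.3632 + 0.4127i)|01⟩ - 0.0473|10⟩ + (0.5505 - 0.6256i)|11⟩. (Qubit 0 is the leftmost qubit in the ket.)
0.03121|00⟩ + (-0.3632 + 0.4127i)|01⟩ - 0.0473|10⟩ + (0.8316 - 0.0531i)|11⟩

C-T leaves the control-|0⟩ kets |00⟩, |01⟩ unchanged and applies T to qubit 1 on the control-|1⟩ pair (|10⟩, |11⟩).
T = [[1, 0], [0, (1/√2 + (1/√2)i)]].
With a = amp(|10⟩) = -0.0473 and b = amp(|11⟩) = (0.5505 - 0.6256i):
new amp(|10⟩) = (1)·a = -0.0473
new amp(|11⟩) = (1/√2 + (1/√2)i)·b = (0.8316 - 0.0531i)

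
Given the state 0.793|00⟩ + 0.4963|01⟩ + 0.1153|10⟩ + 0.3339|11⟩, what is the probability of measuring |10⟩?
0.01329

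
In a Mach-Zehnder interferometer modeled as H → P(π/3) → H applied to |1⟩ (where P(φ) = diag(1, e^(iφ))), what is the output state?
(0.25 - 0.433i)|0⟩ + (0.75 + 0.433i)|1⟩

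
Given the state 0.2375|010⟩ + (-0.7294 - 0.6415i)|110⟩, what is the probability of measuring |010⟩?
0.05641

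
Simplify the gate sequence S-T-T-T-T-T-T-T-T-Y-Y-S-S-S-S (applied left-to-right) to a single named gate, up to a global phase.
S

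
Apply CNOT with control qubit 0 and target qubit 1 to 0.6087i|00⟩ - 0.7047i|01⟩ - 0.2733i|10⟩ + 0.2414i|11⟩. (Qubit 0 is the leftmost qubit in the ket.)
0.6087i|00⟩ - 0.7047i|01⟩ + 0.2414i|10⟩ - 0.2733i|11⟩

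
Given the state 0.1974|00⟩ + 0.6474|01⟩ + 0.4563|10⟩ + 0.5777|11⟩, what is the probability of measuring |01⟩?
0.4191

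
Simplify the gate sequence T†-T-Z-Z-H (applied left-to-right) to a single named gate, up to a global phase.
H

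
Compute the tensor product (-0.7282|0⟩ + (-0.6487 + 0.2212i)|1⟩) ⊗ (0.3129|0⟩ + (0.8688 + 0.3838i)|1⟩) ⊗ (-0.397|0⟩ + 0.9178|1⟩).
0.09046|000⟩ - 0.2091|001⟩ + (0.2512 + 0.111i)|010⟩ + (-0.5807 - 0.2565i)|011⟩ + (0.08058 - 0.02748i)|100⟩ + (-0.1863 + 0.06352i)|101⟩ + (0.2574 + 0.02255i)|110⟩ + (-0.5952 - 0.05212i)|111⟩

amp(|b₁b₂…⟩) = product of the factor amplitudes for bits b₁, b₂, …; only kets whose every factor amplitude is nonzero survive.
|000⟩: (-0.7282)(0.3129)(-0.397) = 0.09046
|001⟩: (-0.7282)(0.3129)(0.9178) = -0.2091
|010⟩: (-0.7282)(0.8688 + 0.3838i)(-0.397) = (0.2512 + 0.111i)
|011⟩: (-0.7282)(0.8688 + 0.3838i)(0.9178) = (-0.5807 - 0.2565i)
|100⟩: (-0.6487 + 0.2212i)(0.3129)(-0.397) = (0.08058 - 0.02748i)
|101⟩: (-0.6487 + 0.2212i)(0.3129)(0.9178) = (-0.1863 + 0.06352i)
|110⟩: (-0.6487 + 0.2212i)(0.8688 + 0.3838i)(-0.397) = (0.2574 + 0.02255i)
|111⟩: (-0.6487 + 0.2212i)(0.8688 + 0.3838i)(0.9178) = (-0.5952 - 0.05212i)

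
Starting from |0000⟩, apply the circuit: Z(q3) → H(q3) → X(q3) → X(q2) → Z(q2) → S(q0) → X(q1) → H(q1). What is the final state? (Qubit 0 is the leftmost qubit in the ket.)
-1/2|0010⟩ - 1/2|0011⟩ + 1/2|0110⟩ + 1/2|0111⟩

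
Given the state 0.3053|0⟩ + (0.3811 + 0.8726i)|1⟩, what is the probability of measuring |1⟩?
0.9067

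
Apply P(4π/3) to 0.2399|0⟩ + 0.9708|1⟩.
0.2399|0⟩ + (-0.4854 - 0.8407i)|1⟩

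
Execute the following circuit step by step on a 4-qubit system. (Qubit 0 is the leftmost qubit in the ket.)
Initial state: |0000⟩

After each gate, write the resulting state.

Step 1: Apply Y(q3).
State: i|0001⟩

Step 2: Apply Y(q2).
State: -|0011⟩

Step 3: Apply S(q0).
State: -|0011⟩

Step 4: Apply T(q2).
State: (-1/√2 - (1/√2)i)|0011⟩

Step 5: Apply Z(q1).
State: (-1/√2 - (1/√2)i)|0011⟩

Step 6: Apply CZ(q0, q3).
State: (-1/√2 - (1/√2)i)|0011⟩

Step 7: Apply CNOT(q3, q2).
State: (-1/√2 - (1/√2)i)|0001⟩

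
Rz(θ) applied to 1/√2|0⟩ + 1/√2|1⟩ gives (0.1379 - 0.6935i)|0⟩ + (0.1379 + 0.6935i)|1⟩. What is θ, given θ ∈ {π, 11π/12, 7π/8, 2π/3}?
7π/8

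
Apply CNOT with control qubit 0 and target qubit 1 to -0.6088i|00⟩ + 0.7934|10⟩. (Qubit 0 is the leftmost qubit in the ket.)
-0.6088i|00⟩ + 0.7934|11⟩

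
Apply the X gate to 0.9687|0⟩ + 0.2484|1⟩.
0.2484|0⟩ + 0.9687|1⟩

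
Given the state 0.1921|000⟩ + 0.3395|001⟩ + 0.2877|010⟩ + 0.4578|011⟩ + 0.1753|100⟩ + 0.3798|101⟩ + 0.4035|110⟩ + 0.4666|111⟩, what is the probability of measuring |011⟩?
0.2096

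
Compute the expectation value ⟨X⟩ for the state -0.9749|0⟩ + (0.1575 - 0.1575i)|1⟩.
-0.3071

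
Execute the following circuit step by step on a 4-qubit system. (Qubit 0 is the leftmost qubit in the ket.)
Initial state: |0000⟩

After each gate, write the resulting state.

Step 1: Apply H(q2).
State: 1/√2|0000⟩ + 1/√2|0010⟩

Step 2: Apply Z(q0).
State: 1/√2|0000⟩ + 1/√2|0010⟩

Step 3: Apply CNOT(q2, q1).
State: 1/√2|0000⟩ + 1/√2|0110⟩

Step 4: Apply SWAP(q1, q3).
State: 1/√2|0000⟩ + 1/√2|0011⟩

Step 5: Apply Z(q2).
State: 1/√2|0000⟩ - 1/√2|0011⟩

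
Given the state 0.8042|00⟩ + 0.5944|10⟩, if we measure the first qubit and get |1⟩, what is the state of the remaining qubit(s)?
|0⟩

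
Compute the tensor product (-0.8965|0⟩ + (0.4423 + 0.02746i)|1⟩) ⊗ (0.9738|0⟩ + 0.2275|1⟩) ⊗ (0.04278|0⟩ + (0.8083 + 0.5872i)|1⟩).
-0.03735|000⟩ + (-0.7057 - 0.5126i)|001⟩ - 0.008725|010⟩ + (-0.1649 - 0.1198i)|011⟩ + (0.01843 + 0.001144i)|100⟩ + (0.3324 + 0.2745i)|101⟩ + (0.004305 + 0.0002673i)|110⟩ + (0.07767 + 0.06414i)|111⟩

amp(|b₁b₂…⟩) = product of the factor amplitudes for bits b₁, b₂, …; only kets whose every factor amplitude is nonzero survive.
|000⟩: (-0.8965)(0.9738)(0.04278) = -0.03735
|001⟩: (-0.8965)(0.9738)(0.8083 + 0.5872i) = (-0.7057 - 0.5126i)
|010⟩: (-0.8965)(0.2275)(0.04278) = -0.008725
|011⟩: (-0.8965)(0.2275)(0.8083 + 0.5872i) = (-0.1649 - 0.1198i)
|100⟩: (0.4423 + 0.02746i)(0.9738)(0.04278) = (0.01843 + 0.001144i)
|101⟩: (0.4423 + 0.02746i)(0.9738)(0.8083 + 0.5872i) = (0.3324 + 0.2745i)
|110⟩: (0.4423 + 0.02746i)(0.2275)(0.04278) = (0.004305 + 0.0002673i)
|111⟩: (0.4423 + 0.02746i)(0.2275)(0.8083 + 0.5872i) = (0.07767 + 0.06414i)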